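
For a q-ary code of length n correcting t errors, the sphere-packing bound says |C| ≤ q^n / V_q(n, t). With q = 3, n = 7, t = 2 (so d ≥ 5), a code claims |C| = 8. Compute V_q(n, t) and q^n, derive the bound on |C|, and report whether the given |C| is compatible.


V_q(n, t) = 99, q^n = 2187, Hamming bound = 22, |C| = 8 ≤ bound (satisfied).

Step 1: Compute V_q(n, t) = Σ_{j=0}^2 C(n, j) (q−1)^j.
  j = 0: C(7,0)·(2)^0 = 1·1 = 1.
  j = 1: C(7,1)·(2)^1 = 7·2 = 14.
  j = 2: C(7,2)·(2)^2 = 21·4 = 84.
  V_q(n, t) = 1 + 14 + 84 = 99.
Step 2: q^n = 3^7 = 2187.
Step 3: Hamming bound ⌊q^n / V_q(n,t)⌋ = ⌊2187/99⌋ = 22.
Step 4: Compare |C| = 8 to 22: satisfied.
The claimed |C| lies below the Hamming bound.


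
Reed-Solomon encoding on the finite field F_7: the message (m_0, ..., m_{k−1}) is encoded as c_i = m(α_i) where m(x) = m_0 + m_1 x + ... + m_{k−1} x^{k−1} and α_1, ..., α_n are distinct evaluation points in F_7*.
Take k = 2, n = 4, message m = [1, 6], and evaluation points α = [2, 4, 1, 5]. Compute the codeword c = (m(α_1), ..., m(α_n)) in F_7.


c = [6, 4, 0, 3]

Message polynomial: m(x) = 1 + 6·x (mod 7).
For each evaluation point α_i, compute m(α_i) mod 7:
  α_1 = 2: Horner steps 6 → 6, so m(2) = 6.
  α_2 = 4: Horner steps 6 → 4, so m(4) = 4.
  α_3 = 1: Horner steps 6 → 0, so m(1) = 0.
  α_4 = 5: Horner steps 6 → 3, so m(5) = 3.
Codeword c = [6, 4, 0, 3] ∈ F_7^4.


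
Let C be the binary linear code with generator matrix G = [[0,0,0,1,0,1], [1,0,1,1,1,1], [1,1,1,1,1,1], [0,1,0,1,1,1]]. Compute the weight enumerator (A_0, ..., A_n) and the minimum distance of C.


Weight distribution: A_0 = 1, A_1 = 2, A_2 = 3, A_3 = 4, A_4 = 3, A_5 = 2, A_6 = 1. Minimum distance d = 1.

Enumerate all 2^4 = 16 messages m ∈ F_2^4.
For each, compute codeword c = mG in F_2^6, then tally its weight.
  m = 0000 → c = 000000, weight = 0.
  m = 1000 → c = 000101, weight = 2.
  m = 0100 → c = 101111, weight = 5.
  m = 1100 → c = 101010, weight = 3.
  m = 0010 → c = 111111, weight = 6.
  m = 1010 → c = 111010, weight = 4.
  m = 0110 → c = 010000, weight = 1.
  m = 1110 → c = 010101, weight = 3.
  m = 0001 → c = 010111, weight = 4.
  m = 1001 → c = 010010, weight = 2.
  m = 0101 → c = 111000, weight = 3.
  m = 1101 → c = 111101, weight = 5.
  m = 0011 → c = 101000, weight = 2.
  m = 1011 → c = 101101, weight = 4.
  m = 0111 → c = 000111, weight = 3.
  m = 1111 → c = 000010, weight = 1.
Tally weights:
  weight 0: 1 codewords.
  weight 1: 2 codewords.
  weight 2: 3 codewords.
  weight 3: 4 codewords.
  weight 4: 3 codewords.
  weight 5: 2 codewords.
  weight 6: 1 codewords.
Minimum distance d = smallest w > 0 with A_w > 0 = 1.
Sanity: Σ A_w = 16 = 2^4 = 16 ✓.


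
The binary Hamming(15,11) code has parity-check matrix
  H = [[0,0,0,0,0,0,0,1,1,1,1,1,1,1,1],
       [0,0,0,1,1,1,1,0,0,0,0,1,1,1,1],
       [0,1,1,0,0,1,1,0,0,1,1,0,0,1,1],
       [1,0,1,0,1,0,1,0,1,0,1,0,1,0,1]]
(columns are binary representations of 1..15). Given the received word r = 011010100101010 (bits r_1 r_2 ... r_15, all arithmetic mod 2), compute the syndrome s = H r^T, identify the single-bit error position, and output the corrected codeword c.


s = (1, 0, 1, 1)^T, error position = 11, corrected codeword c = 011010100111010

Compute s = H r^T mod 2 one row at a time:
  s_1 = 0 + 0 + 1 + 0 + 1 + 0 + 1 + 0 = 3 ≡ 1 (mod 2).
  s_2 = 0 + 1 + 0 + 1 + 1 + 0 + 1 + 0 = 4 ≡ 0 (mod 2).
  s_3 = 1 + 1 + 0 + 1 + 1 + 0 + 1 + 0 = 5 ≡ 1 (mod 2).
  s_4 = 0 + 1 + 1 + 1 + 0 + 0 + 0 + 0 = 3 ≡ 1 (mod 2).
s = (1, 0, 1, 1)^T — this equals column 11 of H (binary 1011), so error is at position 11.
Correct: flip bit 11 of r = 011010100101010 to get c = 011010100111010.


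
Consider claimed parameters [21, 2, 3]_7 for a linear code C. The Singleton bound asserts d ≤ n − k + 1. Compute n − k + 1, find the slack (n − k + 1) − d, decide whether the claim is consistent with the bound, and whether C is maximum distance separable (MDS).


Singleton RHS = n − k + 1 = 20, slack = 17, bound satisfied, not MDS.

Singleton bound: d ≤ n − k + 1.
Here n = 21, k = 2, so n − k + 1 = 20.
Given d = 3, check d ≤ 20: YES.
Slack = (n − k + 1) − d = 17.
The code is NOT MDS (slack = 17 > 0).
Description: the claimed parameters are [21, 2, 3]_7; such a code would be non-MDS.


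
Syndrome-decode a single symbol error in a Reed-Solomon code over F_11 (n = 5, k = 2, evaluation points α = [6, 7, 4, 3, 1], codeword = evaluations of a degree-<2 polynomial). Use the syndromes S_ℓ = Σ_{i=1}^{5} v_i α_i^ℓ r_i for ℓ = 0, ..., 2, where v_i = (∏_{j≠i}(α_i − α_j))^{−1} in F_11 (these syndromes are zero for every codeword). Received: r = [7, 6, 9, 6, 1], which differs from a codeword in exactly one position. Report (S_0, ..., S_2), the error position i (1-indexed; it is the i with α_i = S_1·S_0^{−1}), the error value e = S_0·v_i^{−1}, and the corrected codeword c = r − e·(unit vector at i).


S = (2, 6, 7), error at position 4, error magnitude e = 7, c = [7, 6, 9, 10, 1].

Step 1: column multipliers v_i = (∏_{j≠i}(α_i − α_j))^{−1} mod 11.
  i = 1 (α = 6): (6−7)(6−4)(6−3)(6−1) = (−1)·2·3·5 = −30 ≡ 3, so v_1 = 3^{−1} = 4 (mod 11).
  i = 2 (α = 7): (7−6)(7−4)(7−3)(7−1) = 1·3·4·6 = 72 ≡ 6, so v_2 = 6^{−1} = 2 (mod 11).
  i = 3 (α = 4): (4−6)(4−7)(4−3)(4−1) = (−2)·(−3)·1·3 = 18 ≡ 7, so v_3 = 7^{−1} = 8 (mod 11).
  i = 4 (α = 3): (3−6)(3−7)(3−4)(3−1) = (−3)·(−4)·(−1)·2 = −24 ≡ 9, so v_4 = 9^{−1} = 5 (mod 11).
  i = 5 (α = 1): (1−6)(1−7)(1−4)(1−3) = (−5)·(−6)·(−3)·(−2) = 180 ≡ 4, so v_5 = 4^{−1} = 3 (mod 11).
  v = [4, 2, 8, 5, 3].
Step 2: syndromes of r = [7, 6, 9, 6, 1] (all sums mod 11).
  S_0 = Σ v_i r_i = 4·7 + 2·6 + 8·9 + 5·6 + 3·1 = 145 ≡ 2.
  S_1 = Σ v_i α_i r_i = 4·6·7 + 2·7·6 + 8·4·9 + 5·3·6 + 3·1·1 = 633 ≡ 6.
  α_i^2 mod 11 = [3, 5, 5, 9, 1].
  S_2 = Σ v_i α_i^2 r_i = 4·3·7 + 2·5·6 + 8·5·9 + 5·9·6 + 3·1·1 = 777 ≡ 7.
  S = (2, 6, 7) ≠ 0, so r is not a codeword (an error is present).
Step 3: locate the error. For a single error e at position i, S_ℓ = v_i·e·α_i^ℓ, so α_err = S_1/S_0.
  S_0^{−1} = 2^{−1} = 6 (mod 11), so α_err = 6·6 = 36 ≡ 3 = α_4. Error position i = 4.
  Consistency check: S_2/S_1 = 7·2 = 14 ≡ 3 = α_err ✓ (single-error assumption holds).
Step 4: error magnitude e = S_0/v_4 = S_0·∏_{j≠4}(α_4 − α_j) = 2·9 = 18 ≡ 7 (mod 11).
Step 5: correct position 4: c_4 = r_4 − e = 6 − 7 ≡ 10 (mod 11). Hence c = [7, 6, 9, 10, 1].
  Check: interpolating c through the α_i gives m(x) = 2 + 10·x (degree < 2) with m(α_i) = c_i for every i, so c is indeed a codeword.


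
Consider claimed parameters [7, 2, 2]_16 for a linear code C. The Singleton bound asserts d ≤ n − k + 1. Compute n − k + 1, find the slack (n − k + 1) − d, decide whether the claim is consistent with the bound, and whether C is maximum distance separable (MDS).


Singleton RHS = n − k + 1 = 6, slack = 4, bound satisfied, not MDS.

Singleton bound: d ≤ n − k + 1.
Here n = 7, k = 2, so n − k + 1 = 6.
Given d = 2, check d ≤ 6: YES.
Slack = (n − k + 1) − d = 4.
The code is NOT MDS (slack = 4 > 0).
Description: the claimed parameters are [7, 2, 2]_16; such a code would be non-MDS.


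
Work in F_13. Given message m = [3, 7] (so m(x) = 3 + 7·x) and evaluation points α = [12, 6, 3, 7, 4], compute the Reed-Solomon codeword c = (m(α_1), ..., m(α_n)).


c = [9, 6, 11, 0, 5]

Message polynomial: m(x) = 3 + 7·x (mod 13).
For each evaluation point α_i, compute m(α_i) mod 13:
  α_1 = 12: Horner steps 7 → 9, so m(12) = 9.
  α_2 = 6: Horner steps 7 → 6, so m(6) = 6.
  α_3 = 3: Horner steps 7 → 11, so m(3) = 11.
  α_4 = 7: Horner steps 7 → 0, so m(7) = 0.
  α_5 = 4: Horner steps 7 → 5, so m(4) = 5.
Codeword c = [9, 6, 11, 0, 5] ∈ F_13^5.


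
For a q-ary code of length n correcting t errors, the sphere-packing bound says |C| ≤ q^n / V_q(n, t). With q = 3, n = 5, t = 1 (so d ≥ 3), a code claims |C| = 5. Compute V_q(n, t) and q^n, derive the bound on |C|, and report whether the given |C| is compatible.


V_q(n, t) = 11, q^n = 243, Hamming bound = 22, |C| = 5 ≤ bound (satisfied).

Step 1: Compute V_q(n, t) = Σ_{j=0}^1 C(n, j) (q−1)^j.
  j = 0: C(5,0)·(2)^0 = 1·1 = 1.
  j = 1: C(5,1)·(2)^1 = 5·2 = 10.
  V_q(n, t) = 1 + 10 = 11.
Step 2: q^n = 3^5 = 243.
Step 3: Hamming bound ⌊q^n / V_q(n,t)⌋ = ⌊243/11⌋ = 22.
Step 4: Compare |C| = 5 to 22: satisfied.
The claimed |C| lies below the Hamming bound.


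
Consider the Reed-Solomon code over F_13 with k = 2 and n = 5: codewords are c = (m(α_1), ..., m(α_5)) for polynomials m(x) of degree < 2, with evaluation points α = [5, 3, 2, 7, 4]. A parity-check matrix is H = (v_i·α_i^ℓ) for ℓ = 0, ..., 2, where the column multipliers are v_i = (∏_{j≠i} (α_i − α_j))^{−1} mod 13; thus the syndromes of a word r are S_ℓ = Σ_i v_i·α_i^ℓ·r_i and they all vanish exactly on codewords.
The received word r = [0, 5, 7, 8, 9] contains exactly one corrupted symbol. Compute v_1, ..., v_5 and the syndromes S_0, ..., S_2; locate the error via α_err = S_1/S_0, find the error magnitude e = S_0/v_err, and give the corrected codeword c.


S = (8, 3, 6), error at position 3, error magnitude e = 6, c = [0, 5, 1, 8, 9].

Step 1: column multipliers v_i = (∏_{j≠i}(α_i − α_j))^{−1} mod 13.
  i = 1 (α = 5): (5−3)(5−2)(5−7)(5−4) = 2·3·(−2)·1 = −12 ≡ 1, so v_1 = 1^{−1} = 1 (mod 13).
  i = 2 (α = 3): (3−5)(3−2)(3−7)(3−4) = (−2)·1·(−4)·(−1) = −8 ≡ 5, so v_2 = 5^{−1} = 8 (mod 13).
  i = 3 (α = 2): (2−5)(2−3)(2−7)(2−4) = (−3)·(−1)·(−5)·(−2) = 30 ≡ 4, so v_3 = 4^{−1} = 10 (mod 13).
  i = 4 (α = 7): (7−5)(7−3)(7−2)(7−4) = 2·4·5·3 = 120 ≡ 3, so v_4 = 3^{−1} = 9 (mod 13).
  i = 5 (α = 4): (4−5)(4−3)(4−2)(4−7) = (−1)·1·2·(−3) = 6 ≡ 6, so v_5 = 6^{−1} = 11 (mod 13).
  v = [1, 8, 10, 9, 11].
Step 2: syndromes of r = [0, 5, 7, 8, 9] (all sums mod 13).
  S_0 = Σ v_i r_i = 1·0 + 8·5 + 10·7 + 9·8 + 11·9 = 281 ≡ 8.
  S_1 = Σ v_i α_i r_i = 1·5·0 + 8·3·5 + 10·2·7 + 9·7·8 + 11·4·9 = 1160 ≡ 3.
  α_i^2 mod 13 = [12, 9, 4, 10, 3].
  S_2 = Σ v_i α_i^2 r_i = 1·12·0 + 8·9·5 + 10·4·7 + 9·10·8 + 11·3·9 = 1657 ≡ 6.
  S = (8, 3, 6) ≠ 0, so r is not a codeword (an error is present).
Step 3: locate the error. For a single error e at position i, S_ℓ = v_i·e·α_i^ℓ, so α_err = S_1/S_0.
  S_0^{−1} = 8^{−1} = 5 (mod 13), so α_err = 3·5 = 15 ≡ 2 = α_3. Error position i = 3.
  Consistency check: S_2/S_1 = 6·9 = 54 ≡ 2 = α_err ✓ (single-error assumption holds).
Step 4: error magnitude e = S_0/v_3 = S_0·∏_{j≠3}(α_3 − α_j) = 8·4 = 32 ≡ 6 (mod 13).
Step 5: correct position 3: c_3 = r_3 − e = 7 − 6 ≡ 1 (mod 13). Hence c = [0, 5, 1, 8, 9].
  Check: interpolating c through the α_i gives m(x) = 6 + 4·x (degree < 2) with m(α_i) = c_i for every i, so c is indeed a codeword.


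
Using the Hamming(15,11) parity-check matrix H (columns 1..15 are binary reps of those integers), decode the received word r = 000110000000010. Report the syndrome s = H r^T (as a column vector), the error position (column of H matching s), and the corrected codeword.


s = (1, 1, 1, 1)^T, error position = 15, corrected codeword c = 000110000000011

Compute s = H r^T mod 2 one row at a time:
  s_1 = 0 + 0 + 0 + 0 + 0 + 0 + 1 + 0 = 1 ≡ 1 (mod 2).
  s_2 = 1 + 1 + 0 + 0 + 0 + 0 + 1 + 0 = 3 ≡ 1 (mod 2).
  s_3 = 0 + 0 + 0 + 0 + 0 + 0 + 1 + 0 = 1 ≡ 1 (mod 2).
  s_4 = 0 + 0 + 1 + 0 + 0 + 0 + 0 + 0 = 1 ≡ 1 (mod 2).
s = (1, 1, 1, 1)^T — this equals column 15 of H (binary 1111), so error is at position 15.
Correct: flip bit 15 of r = 000110000000010 to get c = 000110000000011.


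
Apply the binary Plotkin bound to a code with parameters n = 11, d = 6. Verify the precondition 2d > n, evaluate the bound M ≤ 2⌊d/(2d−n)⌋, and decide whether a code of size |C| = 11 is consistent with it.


Plotkin bound M ≤ 12; given |C| = 11 ≤ bound (satisfied).

Check applicability: 2d = 12, n = 11.
2d − n = 1 > 0, so Plotkin applies.
Compute d/(2d−n) = 6/1 ≈ 6.0000.
⌊d/(2d−n)⌋ = 6.
Plotkin bound: M ≤ 2·6 = 12.
Given |C| = 11, check: satisfied.
This |C| is below the Plotkin bound.


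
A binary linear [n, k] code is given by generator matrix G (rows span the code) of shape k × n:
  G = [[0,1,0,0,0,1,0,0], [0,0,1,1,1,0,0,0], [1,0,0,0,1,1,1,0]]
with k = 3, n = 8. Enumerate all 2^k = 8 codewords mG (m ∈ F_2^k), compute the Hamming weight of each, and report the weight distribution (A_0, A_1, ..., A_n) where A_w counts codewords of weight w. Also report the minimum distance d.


Weight distribution: A_0 = 1, A_2 = 1, A_3 = 1, A_4 = 2, A_5 = 3. Minimum distance d = 2.

Enumerate all 2^3 = 8 messages m ∈ F_2^3.
For each, compute codeword c = mG in F_2^8, then tally its weight.
  m = 000 → c = 00000000, weight = 0.
  m = 100 → c = 01000100, weight = 2.
  m = 010 → c = 00111000, weight = 3.
  m = 110 → c = 01111100, weight = 5.
  m = 001 → c = 10001110, weight = 4.
  m = 101 → c = 11001010, weight = 4.
  m = 011 → c = 10110110, weight = 5.
  m = 111 → c = 11110010, weight = 5.
Tally weights:
  weight 0: 1 codewords.
  weight 2: 1 codewords.
  weight 3: 1 codewords.
  weight 4: 2 codewords.
  weight 5: 3 codewords.
Minimum distance d = smallest w > 0 with A_w > 0 = 2.
Sanity: Σ A_w = 8 = 2^3 = 8 ✓.


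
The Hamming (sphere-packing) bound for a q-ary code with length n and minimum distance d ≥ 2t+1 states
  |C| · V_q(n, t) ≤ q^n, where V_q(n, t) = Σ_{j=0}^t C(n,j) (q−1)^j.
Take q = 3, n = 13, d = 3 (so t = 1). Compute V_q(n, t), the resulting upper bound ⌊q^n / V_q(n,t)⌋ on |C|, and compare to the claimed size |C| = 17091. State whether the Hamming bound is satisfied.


V_q(n, t) = 27, q^n = 1594323, Hamming bound = 59049, |C| = 17091 ≤ bound (satisfied).

Step 1: Compute V_q(n, t) = Σ_{j=0}^1 C(n, j) (q−1)^j.
  j = 0: C(13,0)·(2)^0 = 1·1 = 1.
  j = 1: C(13,1)·(2)^1 = 13·2 = 26.
  V_q(n, t) = 1 + 26 = 27.
Step 2: q^n = 3^13 = 1594323.
Step 3: Hamming bound ⌊q^n / V_q(n,t)⌋ = ⌊1594323/27⌋ = 59049.
Step 4: Compare |C| = 17091 to 59049: satisfied.
The claimed |C| lies below the Hamming bound.


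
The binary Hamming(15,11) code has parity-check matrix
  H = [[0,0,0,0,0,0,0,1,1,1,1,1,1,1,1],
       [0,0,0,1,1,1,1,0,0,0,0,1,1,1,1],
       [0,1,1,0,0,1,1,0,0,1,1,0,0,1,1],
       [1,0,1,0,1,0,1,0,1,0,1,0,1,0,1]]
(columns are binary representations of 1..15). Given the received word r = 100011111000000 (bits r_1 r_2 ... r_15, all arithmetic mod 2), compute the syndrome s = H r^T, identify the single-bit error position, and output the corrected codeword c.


s = (0, 1, 0, 0)^T, error position = 4, corrected codeword c = 100111111000000

Compute s = H r^T mod 2 one row at a time:
  s_1 = 1 + 1 + 0 + 0 + 0 + 0 + 0 + 0 = 2 ≡ 0 (mod 2).
  s_2 = 0 + 1 + 1 + 1 + 0 + 0 + 0 + 0 = 3 ≡ 1 (mod 2).
  s_3 = 0 + 0 + 1 + 1 + 0 + 0 + 0 + 0 = 2 ≡ 0 (mod 2).
  s_4 = 1 + 0 + 1 + 1 + 1 + 0 + 0 + 0 = 4 ≡ 0 (mod 2).
s = (0, 1, 0, 0)^T — this equals column 4 of H (binary 0100), so error is at position 4.
Correct: flip bit 4 of r = 100011111000000 to get c = 100111111000000.


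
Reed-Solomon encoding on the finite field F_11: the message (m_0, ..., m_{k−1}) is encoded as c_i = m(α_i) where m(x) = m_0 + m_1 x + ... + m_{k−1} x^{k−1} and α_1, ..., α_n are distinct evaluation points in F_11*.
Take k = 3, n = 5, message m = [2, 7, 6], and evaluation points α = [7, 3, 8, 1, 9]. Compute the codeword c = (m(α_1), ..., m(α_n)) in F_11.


c = [4, 0, 2, 4, 1]

Message polynomial: m(x) = 2 + 7·x + 6·x^2 (mod 11).
For each evaluation point α_i, compute m(α_i) mod 11:
  α_1 = 7: Horner steps 6 → 5 → 4, so m(7) = 4.
  α_2 = 3: Horner steps 6 → 3 → 0, so m(3) = 0.
  α_3 = 8: Horner steps 6 → 0 → 2, so m(8) = 2.
  α_4 = 1: Horner steps 6 → 2 → 4, so m(1) = 4.
  α_5 = 9: Horner steps 6 → 6 → 1, so m(9) = 1.
Codeword c = [4, 0, 2, 4, 1] ∈ F_11^5.


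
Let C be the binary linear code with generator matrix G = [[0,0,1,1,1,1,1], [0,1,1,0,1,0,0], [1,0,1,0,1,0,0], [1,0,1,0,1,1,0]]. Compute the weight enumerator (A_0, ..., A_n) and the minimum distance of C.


Weight distribution: A_0 = 1, A_1 = 1, A_2 = 1, A_3 = 5, A_4 = 5, A_5 = 1, A_6 = 1, A_7 = 1. Minimum distance d = 1.

Enumerate all 2^4 = 16 messages m ∈ F_2^4.
For each, compute codeword c = mG in F_2^7, then tally its weight.
  m = 0000 → c = 0000000, weight = 0.
  m = 1000 → c = 0011111, weight = 5.
  m = 0100 → c = 0110100, weight = 3.
  m = 1100 → c = 0101011, weight = 4.
  m = 0010 → c = 1010100, weight = 3.
  m = 1010 → c = 1001011, weight = 4.
  m = 0110 → c = 1100000, weight = 2.
  m = 1110 → c = 1111111, weight = 7.
  m = 0001 → c = 1010110, weight = 4.
  m = 1001 → c = 1001001, weight = 3.
  m = 0101 → c = 1100010, weight = 3.
  m = 1101 → c = 1111101, weight = 6.
  m = 0011 → c = 0000010, weight = 1.
  m = 1011 → c = 0011101, weight = 4.
  m = 0111 → c = 0110110, weight = 4.
  m = 1111 → c = 0101001, weight = 3.
Tally weights:
  weight 0: 1 codewords.
  weight 1: 1 codewords.
  weight 2: 1 codewords.
  weight 3: 5 codewords.
  weight 4: 5 codewords.
  weight 5: 1 codewords.
  weight 6: 1 codewords.
  weight 7: 1 codewords.
Minimum distance d = smallest w > 0 with A_w > 0 = 1.
Sanity: Σ A_w = 16 = 2^4 = 16 ✓.


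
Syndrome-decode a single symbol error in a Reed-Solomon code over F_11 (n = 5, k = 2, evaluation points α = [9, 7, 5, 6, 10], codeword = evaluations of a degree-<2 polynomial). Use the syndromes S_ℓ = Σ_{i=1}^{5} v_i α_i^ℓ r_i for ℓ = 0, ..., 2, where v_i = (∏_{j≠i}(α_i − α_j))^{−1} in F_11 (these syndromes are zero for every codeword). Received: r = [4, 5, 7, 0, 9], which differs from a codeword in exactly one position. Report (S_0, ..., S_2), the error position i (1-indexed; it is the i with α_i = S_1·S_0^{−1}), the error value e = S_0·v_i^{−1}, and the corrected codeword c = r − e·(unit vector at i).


S = (8, 7, 2), error at position 3, error magnitude e = 1, c = [4, 5, 6, 0, 9].

Step 1: column multipliers v_i = (∏_{j≠i}(α_i − α_j))^{−1} mod 11.
  i = 1 (α = 9): (9−7)(9−5)(9−6)(9−10) = 2·4·3·(−1) = −24 ≡ 9, so v_1 = 9^{−1} = 5 (mod 11).
  i = 2 (α = 7): (7−9)(7−5)(7−6)(7−10) = (−2)·2·1·(−3) = 12 ≡ 1, so v_2 = 1^{−1} = 1 (mod 11).
  i = 3 (α = 5): (5−9)(5−7)(5−6)(5−10) = (−4)·(−2)·(−1)·(−5) = 40 ≡ 7, so v_3 = 7^{−1} = 8 (mod 11).
  i = 4 (α = 6): (6−9)(6−7)(6−5)(6−10) = (−3)·(−1)·1·(−4) = −12 ≡ 10, so v_4 = 10^{−1} = 10 (mod 11).
  i = 5 (α = 10): (10−9)(10−7)(10−5)(10−6) = 1·3·5·4 = 60 ≡ 5, so v_5 = 5^{−1} = 9 (mod 11).
  v = [5, 1, 8, 10, 9].
Step 2: syndromes of r = [4, 5, 7, 0, 9] (all sums mod 11).
  S_0 = Σ v_i r_i = 5·4 + 1·5 + 8·7 + 10·0 + 9·9 = 162 ≡ 8.
  S_1 = Σ v_i α_i r_i = 5·9·4 + 1·7·5 + 8·5·7 + 10·6·0 + 9·10·9 = 1305 ≡ 7.
  α_i^2 mod 11 = [4, 5, 3, 3, 1].
  S_2 = Σ v_i α_i^2 r_i = 5·4·4 + 1·5·5 + 8·3·7 + 10·3·0 + 9·1·9 = 354 ≡ 2.
  S = (8, 7, 2) ≠ 0, so r is not a codeword (an error is present).
Step 3: locate the error. For a single error e at position i, S_ℓ = v_i·e·α_i^ℓ, so α_err = S_1/S_0.
  S_0^{−1} = 8^{−1} = 7 (mod 11), so α_err = 7·7 = 49 ≡ 5 = α_3. Error position i = 3.
  Consistency check: S_2/S_1 = 2·8 = 16 ≡ 5 = α_err ✓ (single-error assumption holds).
Step 4: error magnitude e = S_0/v_3 = S_0·∏_{j≠3}(α_3 − α_j) = 8·7 = 56 ≡ 1 (mod 11).
Step 5: correct position 3: c_3 = r_3 − e = 7 − 1 ≡ 6 (mod 11). Hence c = [4, 5, 6, 0, 9].
  Check: interpolating c through the α_i gives m(x) = 3 + 5·x (degree < 2) with m(α_i) = c_i for every i, so c is indeed a codeword.


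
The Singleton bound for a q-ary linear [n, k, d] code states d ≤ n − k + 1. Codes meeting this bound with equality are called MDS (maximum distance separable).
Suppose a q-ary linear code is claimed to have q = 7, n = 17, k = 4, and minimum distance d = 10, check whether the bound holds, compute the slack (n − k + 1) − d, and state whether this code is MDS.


Singleton RHS = n − k + 1 = 14, slack = 4, bound satisfied, not MDS.

Singleton bound: d ≤ n − k + 1.
Here n = 17, k = 4, so n − k + 1 = 14.
Given d = 10, check d ≤ 14: YES.
Slack = (n − k + 1) − d = 4.
The code is NOT MDS (slack = 4 > 0).
Description: the claimed parameters are [17, 4, 10]_7; such a code would be non-MDS.


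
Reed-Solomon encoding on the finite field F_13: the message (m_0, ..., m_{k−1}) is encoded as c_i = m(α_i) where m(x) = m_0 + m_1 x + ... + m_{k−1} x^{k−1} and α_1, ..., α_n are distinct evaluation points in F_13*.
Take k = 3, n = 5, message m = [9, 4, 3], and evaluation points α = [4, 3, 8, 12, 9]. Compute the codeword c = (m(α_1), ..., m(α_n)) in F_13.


c = [8, 9, 12, 8, 2]

Message polynomial: m(x) = 9 + 4·x + 3·x^2 (mod 13).
For each evaluation point α_i, compute m(α_i) mod 13:
  α_1 = 4: Horner steps 3 → 3 → 8, so m(4) = 8.
  α_2 = 3: Horner steps 3 → 0 → 9, so m(3) = 9.
  α_3 = 8: Horner steps 3 → 2 → 12, so m(8) = 12.
  α_4 = 12: Horner steps 3 → 1 → 8, so m(12) = 8.
  α_5 = 9: Horner steps 3 → 5 → 2, so m(9) = 2.
Codeword c = [8, 9, 12, 8, 2] ∈ F_13^5.


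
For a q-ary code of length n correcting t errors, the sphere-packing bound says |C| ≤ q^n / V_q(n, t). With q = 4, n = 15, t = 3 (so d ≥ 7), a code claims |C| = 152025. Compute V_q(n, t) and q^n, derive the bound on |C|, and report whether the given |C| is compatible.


V_q(n, t) = 13276, q^n = 1073741824, Hamming bound = 80878, |C| = 152025 > bound (violated).

Step 1: Compute V_q(n, t) = Σ_{j=0}^3 C(n, j) (q−1)^j.
  j = 0: C(15,0)·(3)^0 = 1·1 = 1.
  j = 1: C(15,1)·(3)^1 = 15·3 = 45.
  j = 2: C(15,2)·(3)^2 = 105·9 = 945.
  j = 3: C(15,3)·(3)^3 = 455·27 = 12285.
  V_q(n, t) = 1 + 45 + 945 + 12285 = 13276.
Step 2: q^n = 4^15 = 1073741824.
Step 3: Hamming bound ⌊q^n / V_q(n,t)⌋ = ⌊1073741824/13276⌋ = 80878.
Step 4: Compare |C| = 152025 to 80878: violated.
The claimed |C| lies above the Hamming bound, so no 4-ary code of length 15 with d ≥ 7 can have 152025 codewords.


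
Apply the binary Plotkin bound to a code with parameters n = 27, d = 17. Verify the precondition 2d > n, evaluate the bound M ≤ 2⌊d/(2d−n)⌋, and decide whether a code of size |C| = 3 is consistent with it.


Plotkin bound M ≤ 4; given |C| = 3 ≤ bound (satisfied).

Check applicability: 2d = 34, n = 27.
2d − n = 7 > 0, so Plotkin applies.
Compute d/(2d−n) = 17/7 ≈ 2.4286.
⌊d/(2d−n)⌋ = 2.
Plotkin bound: M ≤ 2·2 = 4.
Given |C| = 3, check: satisfied.
This |C| is below the Plotkin bound.


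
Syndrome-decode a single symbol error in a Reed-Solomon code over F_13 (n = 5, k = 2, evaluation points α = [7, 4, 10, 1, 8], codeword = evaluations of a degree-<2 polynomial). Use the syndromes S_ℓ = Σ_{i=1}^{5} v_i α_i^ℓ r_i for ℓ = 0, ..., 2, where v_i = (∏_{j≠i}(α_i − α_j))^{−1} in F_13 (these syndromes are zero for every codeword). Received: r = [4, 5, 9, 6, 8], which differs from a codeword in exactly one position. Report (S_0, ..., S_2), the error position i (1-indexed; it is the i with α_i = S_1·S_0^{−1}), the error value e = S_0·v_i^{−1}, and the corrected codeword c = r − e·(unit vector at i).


S = (7, 5, 11), error at position 3, error magnitude e = 6, c = [4, 5, 3, 6, 8].

Step 1: column multipliers v_i = (∏_{j≠i}(α_i − α_j))^{−1} mod 13.
  i = 1 (α = 7): (7−4)(7−10)(7−1)(7−8) = 3·(−3)·6·(−1) = 54 ≡ 2, so v_1 = 2^{−1} = 7 (mod 13).
  i = 2 (α = 4): (4−7)(4−10)(4−1)(4−8) = (−3)·(−6)·3·(−4) = −216 ≡ 5, so v_2 = 5^{−1} = 8 (mod 13).
  i = 3 (α = 10): (10−7)(10−4)(10−1)(10−8) = 3·6·9·2 = 324 ≡ 12, so v_3 = 12^{−1} = 12 (mod 13).
  i = 4 (α = 1): (1−7)(1−4)(1−10)(1−8) = (−6)·(−3)·(−9)·(−7) = 1134 ≡ 3, so v_4 = 3^{−1} = 9 (mod 13).
  i = 5 (α = 8): (8−7)(8−4)(8−10)(8−1) = 1·4·(−2)·7 = −56 ≡ 9, so v_5 = 9^{−1} = 3 (mod 13).
  v = [7, 8, 12, 9, 3].
Step 2: syndromes of r = [4, 5, 9, 6, 8] (all sums mod 13).
  S_0 = Σ v_i r_i = 7·4 + 8·5 + 12·9 + 9·6 + 3·8 = 254 ≡ 7.
  S_1 = Σ v_i α_i r_i = 7·7·4 + 8·4·5 + 12·10·9 + 9·1·6 + 3·8·8 = 1682 ≡ 5.
  α_i^2 mod 13 = [10, 3, 9, 1, 12].
  S_2 = Σ v_i α_i^2 r_i = 7·10·4 + 8·3·5 + 12·9·9 + 9·1·6 + 3·12·8 = 1714 ≡ 11.
  S = (7, 5, 11) ≠ 0, so r is not a codeword (an error is present).
Step 3: locate the error. For a single error e at position i, S_ℓ = v_i·e·α_i^ℓ, so α_err = S_1/S_0.
  S_0^{−1} = 7^{−1} = 2 (mod 13), so α_err = 5·2 = 10 ≡ 10 = α_3. Error position i = 3.
  Consistency check: S_2/S_1 = 11·8 = 88 ≡ 10 = α_err ✓ (single-error assumption holds).
Step 4: error magnitude e = S_0/v_3 = S_0·∏_{j≠3}(α_3 − α_j) = 7·12 = 84 ≡ 6 (mod 13).
Step 5: correct position 3: c_3 = r_3 − e = 9 − 6 ≡ 3 (mod 13). Hence c = [4, 5, 3, 6, 8].
  Check: interpolating c through the α_i gives m(x) = 2 + 4·x (degree < 2) with m(α_i) = c_i for every i, so c is indeed a codeword.


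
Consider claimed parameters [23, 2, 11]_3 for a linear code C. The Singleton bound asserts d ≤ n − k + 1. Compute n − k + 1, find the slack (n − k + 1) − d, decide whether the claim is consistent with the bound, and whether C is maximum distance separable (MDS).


Singleton RHS = n − k + 1 = 22, slack = 11, bound satisfied, not MDS.

Singleton bound: d ≤ n − k + 1.
Here n = 23, k = 2, so n − k + 1 = 22.
Given d = 11, check d ≤ 22: YES.
Slack = (n − k + 1) − d = 11.
The code is NOT MDS (slack = 11 > 0).
Description: the claimed parameters are [23, 2, 11]_3; such a code would be non-MDS.


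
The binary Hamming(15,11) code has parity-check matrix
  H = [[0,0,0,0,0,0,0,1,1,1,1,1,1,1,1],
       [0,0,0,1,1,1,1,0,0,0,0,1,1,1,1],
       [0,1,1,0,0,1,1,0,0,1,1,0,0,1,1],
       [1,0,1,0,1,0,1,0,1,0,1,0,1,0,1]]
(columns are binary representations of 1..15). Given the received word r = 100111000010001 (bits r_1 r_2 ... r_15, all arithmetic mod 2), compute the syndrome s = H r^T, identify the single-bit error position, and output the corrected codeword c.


s = (0, 0, 1, 0)^T, error position = 2, corrected codeword c = 110111000010001

Compute s = H r^T mod 2 one row at a time:
  s_1 = 0 + 0 + 0 + 1 + 0 + 0 + 0 + 1 = 2 ≡ 0 (mod 2).
  s_2 = 1 + 1 + 1 + 0 + 0 + 0 + 0 + 1 = 4 ≡ 0 (mod 2).
  s_3 = 0 + 0 + 1 + 0 + 0 + 1 + 0 + 1 = 3 ≡ 1 (mod 2).
  s_4 = 1 + 0 + 1 + 0 + 0 + 1 + 0 + 1 = 4 ≡ 0 (mod 2).
s = (0, 0, 1, 0)^T — this equals column 2 of H (binary 0010), so error is at position 2.
Correct: flip bit 2 of r = 100111000010001 to get c = 110111000010001.


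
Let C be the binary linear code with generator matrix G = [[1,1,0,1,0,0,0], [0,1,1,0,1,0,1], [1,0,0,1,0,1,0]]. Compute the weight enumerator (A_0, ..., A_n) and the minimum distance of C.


Weight distribution: A_0 = 1, A_2 = 1, A_3 = 2, A_4 = 2, A_5 = 1, A_7 = 1. Minimum distance d = 2.

Enumerate all 2^3 = 8 messages m ∈ F_2^3.
For each, compute codeword c = mG in F_2^7, then tally its weight.
  m = 000 → c = 0000000, weight = 0.
  m = 100 → c = 1101000, weight = 3.
  m = 010 → c = 0110101, weight = 4.
  m = 110 → c = 1011101, weight = 5.
  m = 001 → c = 1001010, weight = 3.
  m = 101 → c = 0100010, weight = 2.
  m = 011 → c = 1111111, weight = 7.
  m = 111 → c = 0010111, weight = 4.
Tally weights:
  weight 0: 1 codewords.
  weight 2: 1 codewords.
  weight 3: 2 codewords.
  weight 4: 2 codewords.
  weight 5: 1 codewords.
  weight 7: 1 codewords.
Minimum distance d = smallest w > 0 with A_w > 0 = 2.
Sanity: Σ A_w = 8 = 2^3 = 8 ✓.


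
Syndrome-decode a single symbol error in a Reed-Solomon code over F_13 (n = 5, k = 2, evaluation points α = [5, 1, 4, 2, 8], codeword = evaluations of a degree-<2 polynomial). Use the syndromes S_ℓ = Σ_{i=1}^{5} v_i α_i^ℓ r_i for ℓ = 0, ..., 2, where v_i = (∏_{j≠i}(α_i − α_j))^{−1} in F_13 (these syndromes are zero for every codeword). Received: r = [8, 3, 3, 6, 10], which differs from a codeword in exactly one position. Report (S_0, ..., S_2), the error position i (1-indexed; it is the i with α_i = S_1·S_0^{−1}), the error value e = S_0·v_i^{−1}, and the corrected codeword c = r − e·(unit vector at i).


S = (9, 9, 9), error at position 2, error magnitude e = 2, c = [8, 1, 3, 6, 10].

Step 1: column multipliers v_i = (∏_{j≠i}(α_i − α_j))^{−1} mod 13.
  i = 1 (α = 5): (5−1)(5−4)(5−2)(5−8) = 4·1·3·(−3) = −36 ≡ 3, so v_1 = 3^{−1} = 9 (mod 13).
  i = 2 (α = 1): (1−5)(1−4)(1−2)(1−8) = (−4)·(−3)·(−1)·(−7) = 84 ≡ 6, so v_2 = 6^{−1} = 11 (mod 13).
  i = 3 (α = 4): (4−5)(4−1)(4−2)(4−8) = (−1)·3·2·(−4) = 24 ≡ 11, so v_3 = 11^{−1} = 6 (mod 13).
  i = 4 (α = 2): (2−5)(2−1)(2−4)(2−8) = (−3)·1·(−2)·(−6) = −36 ≡ 3, so v_4 = 3^{−1} = 9 (mod 13).
  i = 5 (α = 8): (8−5)(8−1)(8−4)(8−2) = 3·7·4·6 = 504 ≡ 10, so v_5 = 10^{−1} = 4 (mod 13).
  v = [9, 11, 6, 9, 4].
Step 2: syndromes of r = [8, 3, 3, 6, 10] (all sums mod 13).
  S_0 = Σ v_i r_i = 9·8 + 11·3 + 6·3 + 9·6 + 4·10 = 217 ≡ 9.
  S_1 = Σ v_i α_i r_i = 9·5·8 + 11·1·3 + 6·4·3 + 9·2·6 + 4·8·10 = 893 ≡ 9.
  α_i^2 mod 13 = [12, 1, 3, 4, 12].
  S_2 = Σ v_i α_i^2 r_i = 9·12·8 + 11·1·3 + 6·3·3 + 9·4·6 + 4·12·10 = 1647 ≡ 9.
  S = (9, 9, 9) ≠ 0, so r is not a codeword (an error is present).
Step 3: locate the error. For a single error e at position i, S_ℓ = v_i·e·α_i^ℓ, so α_err = S_1/S_0.
  S_0^{−1} = 9^{−1} = 3 (mod 13), so α_err = 9·3 = 27 ≡ 1 = α_2. Error position i = 2.
  Consistency check: S_2/S_1 = 9·3 = 27 ≡ 1 = α_err ✓ (single-error assumption holds).
Step 4: error magnitude e = S_0/v_2 = S_0·∏_{j≠2}(α_2 − α_j) = 9·6 = 54 ≡ 2 (mod 13).
Step 5: correct position 2: c_2 = r_2 − e = 3 − 2 ≡ 1 (mod 13). Hence c = [8, 1, 3, 6, 10].
  Check: interpolating c through the α_i gives m(x) = 9 + 5·x (degree < 2) with m(α_i) = c_i for every i, so c is indeed a codeword.


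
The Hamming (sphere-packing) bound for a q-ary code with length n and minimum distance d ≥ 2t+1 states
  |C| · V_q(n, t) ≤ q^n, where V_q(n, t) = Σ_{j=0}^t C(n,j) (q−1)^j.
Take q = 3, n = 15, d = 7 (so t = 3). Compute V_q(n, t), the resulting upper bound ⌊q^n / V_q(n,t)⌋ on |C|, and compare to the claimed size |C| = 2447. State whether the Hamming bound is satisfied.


V_q(n, t) = 4091, q^n = 14348907, Hamming bound = 3507, |C| = 2447 ≤ bound (satisfied).

Step 1: Compute V_q(n, t) = Σ_{j=0}^3 C(n, j) (q−1)^j.
  j = 0: C(15,0)·(2)^0 = 1·1 = 1.
  j = 1: C(15,1)·(2)^1 = 15·2 = 30.
  j = 2: C(15,2)·(2)^2 = 105·4 = 420.
  j = 3: C(15,3)·(2)^3 = 455·8 = 3640.
  V_q(n, t) = 1 + 30 + 420 + 3640 = 4091.
Step 2: q^n = 3^15 = 14348907.
Step 3: Hamming bound ⌊q^n / V_q(n,t)⌋ = ⌊14348907/4091⌋ = 3507.
Step 4: Compare |C| = 2447 to 3507: satisfied.
The claimed |C| lies below the Hamming bound.


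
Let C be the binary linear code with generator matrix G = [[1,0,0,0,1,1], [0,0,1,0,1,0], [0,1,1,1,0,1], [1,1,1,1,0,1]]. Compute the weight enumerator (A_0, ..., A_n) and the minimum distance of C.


Weight distribution: A_0 = 1, A_1 = 1, A_2 = 4, A_3 = 4, A_4 = 3, A_5 = 3. Minimum distance d = 1.

Enumerate all 2^4 = 16 messages m ∈ F_2^4.
For each, compute codeword c = mG in F_2^6, then tally its weight.
  m = 0000 → c = 000000, weight = 0.
  m = 1000 → c = 100011, weight = 3.
  m = 0100 → c = 001010, weight = 2.
  m = 1100 → c = 101001, weight = 3.
  m = 0010 → c = 011101, weight = 4.
  m = 1010 → c = 111110, weight = 5.
  m = 0110 → c = 010111, weight = 4.
  m = 1110 → c = 110100, weight = 3.
  m = 0001 → c = 111101, weight = 5.
  m = 1001 → c = 011110, weight = 4.
  m = 0101 → c = 110111, weight = 5.
  m = 1101 → c = 010100, weight = 2.
  m = 0011 → c = 100000, weight = 1.
  m = 1011 → c = 000011, weight = 2.
  m = 0111 → c = 101010, weight = 3.
  m = 1111 → c = 001001, weight = 2.
Tally weights:
  weight 0: 1 codewords.
  weight 1: 1 codewords.
  weight 2: 4 codewords.
  weight 3: 4 codewords.
  weight 4: 3 codewords.
  weight 5: 3 codewords.
Minimum distance d = smallest w > 0 with A_w > 0 = 1.
Sanity: Σ A_w = 16 = 2^4 = 16 ✓.


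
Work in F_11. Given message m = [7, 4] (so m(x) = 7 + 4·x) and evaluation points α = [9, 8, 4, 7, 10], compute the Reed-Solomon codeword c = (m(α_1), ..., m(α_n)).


c = [10, 6, 1, 2, 3]

Message polynomial: m(x) = 7 + 4·x (mod 11).
For each evaluation point α_i, compute m(α_i) mod 11:
  α_1 = 9: Horner steps 4 → 10, so m(9) = 10.
  α_2 = 8: Horner steps 4 → 6, so m(8) = 6.
  α_3 = 4: Horner steps 4 → 1, so m(4) = 1.
  α_4 = 7: Horner steps 4 → 2, so m(7) = 2.
  α_5 = 10: Horner steps 4 → 3, so m(10) = 3.
Codeword c = [10, 6, 1, 2, 3] ∈ F_11^5.


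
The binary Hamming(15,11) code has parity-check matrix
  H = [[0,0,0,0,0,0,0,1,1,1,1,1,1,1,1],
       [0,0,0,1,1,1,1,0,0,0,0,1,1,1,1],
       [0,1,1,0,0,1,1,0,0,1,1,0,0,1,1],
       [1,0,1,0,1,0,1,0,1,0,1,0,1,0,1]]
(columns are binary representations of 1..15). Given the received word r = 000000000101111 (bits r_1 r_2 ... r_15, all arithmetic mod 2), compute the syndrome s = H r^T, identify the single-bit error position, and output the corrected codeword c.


s = (1, 0, 1, 0)^T, error position = 10, corrected codeword c = 000000000001111

Compute s = H r^T mod 2 one row at a time:
  s_1 = 0 + 0 + 1 + 0 + 1 + 1 + 1 + 1 = 5 ≡ 1 (mod 2).
  s_2 = 0 + 0 + 0 + 0 + 1 + 1 + 1 + 1 = 4 ≡ 0 (mod 2).
  s_3 = 0 + 0 + 0 + 0 + 1 + 0 + 1 + 1 = 3 ≡ 1 (mod 2).
  s_4 = 0 + 0 + 0 + 0 + 0 + 0 + 1 + 1 = 2 ≡ 0 (mod 2).
s = (1, 0, 1, 0)^T — this equals column 10 of H (binary 1010), so error is at position 10.
Correct: flip bit 10 of r = 000000000101111 to get c = 000000000001111.


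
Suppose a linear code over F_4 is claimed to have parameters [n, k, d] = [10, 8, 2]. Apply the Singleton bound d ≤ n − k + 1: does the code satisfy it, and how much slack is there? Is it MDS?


Singleton RHS = n − k + 1 = 3, slack = 1, bound satisfied, not MDS.

Singleton bound: d ≤ n − k + 1.
Here n = 10, k = 8, so n − k + 1 = 3.
Given d = 2, check d ≤ 3: YES.
Slack = (n − k + 1) − d = 1.
The code is NOT MDS (slack = 1 > 0).
Description: the claimed parameters are [10, 8, 2]_4; such a code would be non-MDS.


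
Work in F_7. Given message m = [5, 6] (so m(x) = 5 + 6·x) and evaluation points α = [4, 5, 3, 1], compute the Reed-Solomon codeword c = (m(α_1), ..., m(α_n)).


c = [1, 0, 2, 4]

Message polynomial: m(x) = 5 + 6·x (mod 7).
For each evaluation point α_i, compute m(α_i) mod 7:
  α_1 = 4: Horner steps 6 → 1, so m(4) = 1.
  α_2 = 5: Horner steps 6 → 0, so m(5) = 0.
  α_3 = 3: Horner steps 6 → 2, so m(3) = 2.
  α_4 = 1: Horner steps 6 → 4, so m(1) = 4.
Codeword c = [1, 0, 2, 4] ∈ F_7^4.


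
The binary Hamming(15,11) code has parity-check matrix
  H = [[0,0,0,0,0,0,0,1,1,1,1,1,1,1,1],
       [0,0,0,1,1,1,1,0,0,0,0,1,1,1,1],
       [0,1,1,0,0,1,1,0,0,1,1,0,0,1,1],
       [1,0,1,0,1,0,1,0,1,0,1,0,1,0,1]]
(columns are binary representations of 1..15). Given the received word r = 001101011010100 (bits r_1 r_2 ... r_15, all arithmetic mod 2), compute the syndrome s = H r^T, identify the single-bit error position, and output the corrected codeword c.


s = (0, 1, 1, 0)^T, error position = 6, corrected codeword c = 001100011010100

Compute s = H r^T mod 2 one row at a time:
  s_1 = 1 + 1 + 0 + 1 + 0 + 1 + 0 + 0 = 4 ≡ 0 (mod 2).
  s_2 = 1 + 0 + 1 + 0 + 0 + 1 + 0 + 0 = 3 ≡ 1 (mod 2).
  s_3 = 0 + 1 + 1 + 0 + 0 + 1 + 0 + 0 = 3 ≡ 1 (mod 2).
  s_4 = 0 + 1 + 0 + 0 + 1 + 1 + 1 + 0 = 4 ≡ 0 (mod 2).
s = (0, 1, 1, 0)^T — this equals column 6 of H (binary 0110), so error is at position 6.
Correct: flip bit 6 of r = 001101011010100 to get c = 001100011010100.


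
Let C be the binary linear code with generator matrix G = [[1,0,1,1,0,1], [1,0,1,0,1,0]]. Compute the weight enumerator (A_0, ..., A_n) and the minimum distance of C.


Weight distribution: A_0 = 1, A_3 = 2, A_4 = 1. Minimum distance d = 3.

Enumerate all 2^2 = 4 messages m ∈ F_2^2.
For each, compute codeword c = mG in F_2^6, then tally its weight.
  m = 00 → c = 000000, weight = 0.
  m = 10 → c = 101101, weight = 4.
  m = 01 → c = 101010, weight = 3.
  m = 11 → c = 000111, weight = 3.
Tally weights:
  weight 0: 1 codewords.
  weight 3: 2 codewords.
  weight 4: 1 codewords.
Minimum distance d = smallest w > 0 with A_w > 0 = 3.
Sanity: Σ A_w = 4 = 2^2 = 4 ✓.


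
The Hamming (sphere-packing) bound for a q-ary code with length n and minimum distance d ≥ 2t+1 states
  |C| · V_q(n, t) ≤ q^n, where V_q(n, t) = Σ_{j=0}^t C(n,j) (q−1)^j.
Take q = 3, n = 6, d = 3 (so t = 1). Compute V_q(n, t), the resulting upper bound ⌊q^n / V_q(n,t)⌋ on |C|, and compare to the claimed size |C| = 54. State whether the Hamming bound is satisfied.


V_q(n, t) = 13, q^n = 729, Hamming bound = 56, |C| = 54 ≤ bound (satisfied).

Step 1: Compute V_q(n, t) = Σ_{j=0}^1 C(n, j) (q−1)^j.
  j = 0: C(6,0)·(2)^0 = 1·1 = 1.
  j = 1: C(6,1)·(2)^1 = 6·2 = 12.
  V_q(n, t) = 1 + 12 = 13.
Step 2: q^n = 3^6 = 729.
Step 3: Hamming bound ⌊q^n / V_q(n,t)⌋ = ⌊729/13⌋ = 56.
Step 4: Compare |C| = 54 to 56: satisfied.
The claimed |C| lies below the Hamming bound.


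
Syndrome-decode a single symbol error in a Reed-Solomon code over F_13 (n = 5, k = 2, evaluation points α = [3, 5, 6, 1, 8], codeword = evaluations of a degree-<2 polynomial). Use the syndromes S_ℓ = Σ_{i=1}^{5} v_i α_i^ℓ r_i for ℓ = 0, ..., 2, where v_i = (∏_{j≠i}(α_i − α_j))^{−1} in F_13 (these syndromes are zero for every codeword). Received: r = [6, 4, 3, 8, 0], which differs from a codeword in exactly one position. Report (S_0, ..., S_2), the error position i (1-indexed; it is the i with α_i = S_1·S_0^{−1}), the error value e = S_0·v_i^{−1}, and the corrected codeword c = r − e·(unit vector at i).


S = (6, 9, 7), error at position 5, error magnitude e = 12, c = [6, 4, 3, 8, 1].

Step 1: column multipliers v_i = (∏_{j≠i}(α_i − α_j))^{−1} mod 13.
  i = 1 (α = 3): (3−5)(3−6)(3−1)(3−8) = (−2)·(−3)·2·(−5) = −60 ≡ 5, so v_1 = 5^{−1} = 8 (mod 13).
  i = 2 (α = 5): (5−3)(5−6)(5−1)(5−8) = 2·(−1)·4·(−3) = 24 ≡ 11, so v_2 = 11^{−1} = 6 (mod 13).
  i = 3 (α = 6): (6−3)(6−5)(6−1)(6−8) = 3·1·5·(−2) = −30 ≡ 9, so v_3 = 9^{−1} = 3 (mod 13).
  i = 4 (α = 1): (1−3)(1−5)(1−6)(1−8) = (−2)·(−4)·(−5)·(−7) = 280 ≡ 7, so v_4 = 7^{−1} = 2 (mod 13).
  i = 5 (α = 8): (8−3)(8−5)(8−6)(8−1) = 5·3·2·7 = 210 ≡ 2, so v_5 = 2^{−1} = 7 (mod 13).
  v = [8, 6, 3, 2, 7].
Step 2: syndromes of r = [6, 4, 3, 8, 0] (all sums mod 13).
  S_0 = Σ v_i r_i = 8·6 + 6·4 + 3·3 + 2·8 + 7·0 = 97 ≡ 6.
  S_1 = Σ v_i α_i r_i = 8·3·6 + 6·5·4 + 3·6·3 + 2·1·8 + 7·8·0 = 334 ≡ 9.
  α_i^2 mod 13 = [9, 12, 10, 1, 12].
  S_2 = Σ v_i α_i^2 r_i = 8·9·6 + 6·12·4 + 3·10·3 + 2·1·8 + 7·12·0 = 826 ≡ 7.
  S = (6, 9, 7) ≠ 0, so r is not a codeword (an error is present).
Step 3: locate the error. For a single error e at position i, S_ℓ = v_i·e·α_i^ℓ, so α_err = S_1/S_0.
  S_0^{−1} = 6^{−1} = 11 (mod 13), so α_err = 9·11 = 99 ≡ 8 = α_5. Error position i = 5.
  Consistency check: S_2/S_1 = 7·3 = 21 ≡ 8 = α_err ✓ (single-error assumption holds).
Step 4: error magnitude e = S_0/v_5 = S_0·∏_{j≠5}(α_5 − α_j) = 6·2 = 12 ≡ 12 (mod 13).
Step 5: correct position 5: c_5 = r_5 − e = 0 − 12 ≡ 1 (mod 13). Hence c = [6, 4, 3, 8, 1].
  Check: interpolating c through the α_i gives m(x) = 9 + 12·x (degree < 2) with m(α_i) = c_i for every i, so c is indeed a codeword.


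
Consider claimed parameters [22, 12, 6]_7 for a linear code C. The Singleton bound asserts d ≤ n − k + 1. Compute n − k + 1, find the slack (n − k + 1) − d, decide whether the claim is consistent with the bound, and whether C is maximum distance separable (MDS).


Singleton RHS = n − k + 1 = 11, slack = 5, bound satisfied, not MDS.

Singleton bound: d ≤ n − k + 1.
Here n = 22, k = 12, so n − k + 1 = 11.
Given d = 6, check d ≤ 11: YES.
Slack = (n − k + 1) − d = 5.
The code is NOT MDS (slack = 5 > 0).
Description: the claimed parameters are [22, 12, 6]_7; such a code would be non-MDS.
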